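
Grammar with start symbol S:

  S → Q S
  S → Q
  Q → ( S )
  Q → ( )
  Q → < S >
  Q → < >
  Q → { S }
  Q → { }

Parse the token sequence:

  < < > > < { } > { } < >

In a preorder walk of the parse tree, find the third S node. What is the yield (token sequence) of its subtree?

< { } > { } < >

[S [Q < [S [Q < >]] >] [S [Q < [S [Q { }]] >] [S [Q { }] [S [Q < >]]]]]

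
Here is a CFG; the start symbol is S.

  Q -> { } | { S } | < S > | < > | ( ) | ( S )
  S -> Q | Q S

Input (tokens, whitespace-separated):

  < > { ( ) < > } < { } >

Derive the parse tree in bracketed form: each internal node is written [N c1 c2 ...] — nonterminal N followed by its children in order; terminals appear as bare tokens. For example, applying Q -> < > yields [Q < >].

[S [Q < >] [S [Q { [S [Q ( )] [S [Q < >]]] }] [S [Q < [S [Q { }]] >]]]]

S
Q S
< > S
< > Q S
< > { S } S
< > { Q S } S
< > { ( ) S } S
< > { ( ) Q } S
< > { ( ) < > } S
< > { ( ) < > } Q
< > { ( ) < > } < S >
< > { ( ) < > } < Q >
< > { ( ) < > } < { } >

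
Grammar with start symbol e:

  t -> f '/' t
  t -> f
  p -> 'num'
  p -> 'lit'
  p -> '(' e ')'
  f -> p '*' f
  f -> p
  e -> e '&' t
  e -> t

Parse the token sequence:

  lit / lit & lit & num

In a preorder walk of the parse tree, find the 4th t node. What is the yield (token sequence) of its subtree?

num

[e [e [e [t [f [p lit]] / [t [f [p lit]]]]] & [t [f [p lit]]]] & [t [f [p num]]]]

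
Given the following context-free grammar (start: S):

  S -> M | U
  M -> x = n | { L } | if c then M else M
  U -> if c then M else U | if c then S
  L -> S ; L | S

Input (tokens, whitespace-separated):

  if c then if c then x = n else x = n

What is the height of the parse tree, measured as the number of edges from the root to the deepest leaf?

[S [U if c then [S [M if c then [M x = n] else [M x = n]]]]]

5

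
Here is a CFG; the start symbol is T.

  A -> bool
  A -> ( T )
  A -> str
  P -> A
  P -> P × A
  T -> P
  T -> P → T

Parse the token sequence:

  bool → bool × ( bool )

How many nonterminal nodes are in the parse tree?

[T [P [A bool]] → [T [P [P [A bool]] × [A ( [T [P [A bool]]] )]]]]

11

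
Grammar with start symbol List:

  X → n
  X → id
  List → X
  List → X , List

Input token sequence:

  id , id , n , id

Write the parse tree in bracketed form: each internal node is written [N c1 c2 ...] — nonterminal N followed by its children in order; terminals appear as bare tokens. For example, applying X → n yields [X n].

List
X , List
id , List
id , X , List
id , id , List
id , id , X , List
id , id , n , List
id , id , n , X
id , id , n , id

[List [X id] , [List [X id] , [List [X n] , [List [X id]]]]]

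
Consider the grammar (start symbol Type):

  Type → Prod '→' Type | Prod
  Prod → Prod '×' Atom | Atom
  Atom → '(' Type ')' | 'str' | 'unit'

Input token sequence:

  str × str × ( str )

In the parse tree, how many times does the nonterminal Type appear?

[Type [Prod [Prod [Prod [Atom str]] × [Atom str]] × [Atom ( [Type [Prod [Atom str]]] )]]]

2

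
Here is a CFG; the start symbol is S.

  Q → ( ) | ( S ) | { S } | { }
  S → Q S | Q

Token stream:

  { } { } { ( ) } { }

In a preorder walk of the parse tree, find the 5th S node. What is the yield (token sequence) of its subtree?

[S [Q { }] [S [Q { }] [S [Q { [S [Q ( )]] }] [S [Q { }]]]]]

{ }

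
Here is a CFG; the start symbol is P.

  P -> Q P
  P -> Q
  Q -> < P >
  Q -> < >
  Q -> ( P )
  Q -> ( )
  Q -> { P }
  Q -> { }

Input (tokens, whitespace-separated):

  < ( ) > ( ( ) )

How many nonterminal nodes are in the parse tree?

8

[P [Q < [P [Q ( )]] >] [P [Q ( [P [Q ( )]] )]]]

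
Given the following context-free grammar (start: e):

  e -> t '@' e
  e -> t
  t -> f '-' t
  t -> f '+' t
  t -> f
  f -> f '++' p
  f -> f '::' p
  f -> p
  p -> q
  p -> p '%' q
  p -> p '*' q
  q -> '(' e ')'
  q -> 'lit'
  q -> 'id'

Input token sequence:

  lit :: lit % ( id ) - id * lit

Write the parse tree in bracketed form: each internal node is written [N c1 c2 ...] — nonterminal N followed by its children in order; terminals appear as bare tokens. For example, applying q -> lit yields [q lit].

[e [t [f [f [p [q lit]]] :: [p [p [q lit]] % [q ( [e [t [f [p [q id]]]]] )]]] - [t [f [p [p [q id]] * [q lit]]]]]]

e
t
f - t
f :: p - t
p :: p - t
q :: p - t
lit :: p - t
lit :: p % q - t
lit :: q % q - t
lit :: lit % q - t
lit :: lit % ( e ) - t
lit :: lit % ( t ) - t
lit :: lit % ( f ) - t
lit :: lit % ( p ) - t
lit :: lit % ( q ) - t
lit :: lit % ( id ) - t
lit :: lit % ( id ) - f
lit :: lit % ( id ) - p
lit :: lit % ( id ) - p * q
lit :: lit % ( id ) - q * q
lit :: lit % ( id ) - id * q
lit :: lit % ( id ) - id * lit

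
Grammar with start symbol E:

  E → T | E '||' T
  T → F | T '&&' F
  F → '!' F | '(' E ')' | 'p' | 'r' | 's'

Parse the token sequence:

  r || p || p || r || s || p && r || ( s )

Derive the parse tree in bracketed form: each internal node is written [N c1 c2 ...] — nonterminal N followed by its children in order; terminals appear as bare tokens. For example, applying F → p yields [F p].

[E [E [E [E [E [E [E [T [F r]]] || [T [F p]]] || [T [F p]]] || [T [F r]]] || [T [F s]]] || [T [T [F p]] && [F r]]] || [T [F ( [E [T [F s]]] )]]]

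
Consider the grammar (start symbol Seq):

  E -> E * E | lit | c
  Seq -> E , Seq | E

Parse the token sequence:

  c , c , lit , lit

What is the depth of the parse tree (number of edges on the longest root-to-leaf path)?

5

[Seq [E c] , [Seq [E c] , [Seq [E lit] , [Seq [E lit]]]]]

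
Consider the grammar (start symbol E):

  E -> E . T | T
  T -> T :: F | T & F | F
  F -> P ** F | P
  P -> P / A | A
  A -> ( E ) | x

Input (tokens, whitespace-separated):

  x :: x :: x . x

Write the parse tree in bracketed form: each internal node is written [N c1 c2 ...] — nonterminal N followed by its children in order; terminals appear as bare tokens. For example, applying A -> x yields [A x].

E
E . T
T . T
T :: F . T
T :: F :: F . T
F :: F :: F . T
P :: F :: F . T
A :: F :: F . T
x :: F :: F . T
x :: P :: F . T
x :: A :: F . T
x :: x :: F . T
x :: x :: P . T
x :: x :: A . T
x :: x :: x . T
x :: x :: x . F
x :: x :: x . P
x :: x :: x . A
x :: x :: x . x

[E [E [T [T [T [F [P [A x]]]] :: [F [P [A x]]]] :: [F [P [A x]]]]] . [T [F [P [A x]]]]]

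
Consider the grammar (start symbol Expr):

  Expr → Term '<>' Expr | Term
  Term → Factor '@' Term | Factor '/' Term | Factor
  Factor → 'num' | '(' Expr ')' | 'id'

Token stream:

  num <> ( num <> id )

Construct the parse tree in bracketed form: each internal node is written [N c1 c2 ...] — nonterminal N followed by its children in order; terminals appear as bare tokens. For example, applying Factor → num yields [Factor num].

[Expr [Term [Factor num]] <> [Expr [Term [Factor ( [Expr [Term [Factor num]] <> [Expr [Term [Factor id]]]] )]]]]

Expr
Term <> Expr
Factor <> Expr
num <> Expr
num <> Term
num <> Factor
num <> ( Expr )
num <> ( Term <> Expr )
num <> ( Factor <> Expr )
num <> ( num <> Expr )
num <> ( num <> Term )
num <> ( num <> Factor )
num <> ( num <> id )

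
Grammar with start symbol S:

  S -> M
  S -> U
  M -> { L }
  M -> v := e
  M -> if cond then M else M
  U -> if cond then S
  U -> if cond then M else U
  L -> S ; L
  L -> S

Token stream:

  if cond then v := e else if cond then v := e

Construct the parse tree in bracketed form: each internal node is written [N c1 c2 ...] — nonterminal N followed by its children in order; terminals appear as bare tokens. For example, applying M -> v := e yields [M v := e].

S
U
if cond then M else U
if cond then v := e else U
if cond then v := e else if cond then S
if cond then v := e else if cond then M
if cond then v := e else if cond then v := e

[S [U if cond then [M v := e] else [U if cond then [S [M v := e]]]]]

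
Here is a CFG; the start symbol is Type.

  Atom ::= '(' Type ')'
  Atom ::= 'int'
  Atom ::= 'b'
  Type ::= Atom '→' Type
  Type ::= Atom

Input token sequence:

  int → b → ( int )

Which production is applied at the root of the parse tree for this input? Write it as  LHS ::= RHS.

[Type [Atom int] → [Type [Atom b] → [Type [Atom ( [Type [Atom int]] )]]]]

Type ::= Atom '→' Type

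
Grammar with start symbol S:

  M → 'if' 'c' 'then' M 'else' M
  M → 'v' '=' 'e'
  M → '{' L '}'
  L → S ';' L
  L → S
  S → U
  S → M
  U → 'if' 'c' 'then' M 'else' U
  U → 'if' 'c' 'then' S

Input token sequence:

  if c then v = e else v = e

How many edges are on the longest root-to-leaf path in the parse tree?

[S [M if c then [M v = e] else [M v = e]]]

3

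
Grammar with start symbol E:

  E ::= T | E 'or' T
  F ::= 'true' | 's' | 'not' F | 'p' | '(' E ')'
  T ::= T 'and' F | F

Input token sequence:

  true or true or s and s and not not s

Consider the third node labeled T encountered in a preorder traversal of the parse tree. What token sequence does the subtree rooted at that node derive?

s and s and not not s

[E [E [E [T [F true]]] or [T [F true]]] or [T [T [T [F s]] and [F s]] and [F not [F not [F s]]]]]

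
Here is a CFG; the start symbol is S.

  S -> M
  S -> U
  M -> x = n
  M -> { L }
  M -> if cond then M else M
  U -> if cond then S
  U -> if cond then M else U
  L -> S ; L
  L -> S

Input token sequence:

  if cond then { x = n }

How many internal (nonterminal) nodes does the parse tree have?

[S [U if cond then [S [M { [L [S [M x = n]]] }]]]]

7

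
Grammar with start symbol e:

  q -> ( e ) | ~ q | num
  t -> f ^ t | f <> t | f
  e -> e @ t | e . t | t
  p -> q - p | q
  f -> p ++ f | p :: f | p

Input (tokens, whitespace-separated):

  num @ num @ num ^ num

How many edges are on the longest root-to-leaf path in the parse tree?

[e [e [e [t [f [p [q num]]]]] @ [t [f [p [q num]]]]] @ [t [f [p [q num]]] ^ [t [f [p [q num]]]]]]

7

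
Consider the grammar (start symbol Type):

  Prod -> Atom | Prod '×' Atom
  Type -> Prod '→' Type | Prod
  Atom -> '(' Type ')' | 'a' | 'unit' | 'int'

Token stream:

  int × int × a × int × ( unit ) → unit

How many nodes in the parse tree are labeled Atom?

7

[Type [Prod [Prod [Prod [Prod [Prod [Atom int]] × [Atom int]] × [Atom a]] × [Atom int]] × [Atom ( [Type [Prod [Atom unit]]] )]] → [Type [Prod [Atom unit]]]]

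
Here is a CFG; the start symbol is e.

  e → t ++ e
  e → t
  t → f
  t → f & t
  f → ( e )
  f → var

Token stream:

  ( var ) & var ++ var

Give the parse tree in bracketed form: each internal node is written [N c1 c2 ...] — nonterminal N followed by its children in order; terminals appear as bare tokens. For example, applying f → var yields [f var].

[e [t [f ( [e [t [f var]]] )] & [t [f var]]] ++ [e [t [f var]]]]

e
t ++ e
f & t ++ e
( e ) & t ++ e
( t ) & t ++ e
( f ) & t ++ e
( var ) & t ++ e
( var ) & f ++ e
( var ) & var ++ e
( var ) & var ++ t
( var ) & var ++ f
( var ) & var ++ var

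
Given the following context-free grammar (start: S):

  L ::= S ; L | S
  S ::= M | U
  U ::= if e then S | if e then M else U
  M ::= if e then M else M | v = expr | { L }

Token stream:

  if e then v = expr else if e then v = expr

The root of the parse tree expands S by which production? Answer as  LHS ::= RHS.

[S [U if e then [M v = expr] else [U if e then [S [M v = expr]]]]]

S ::= U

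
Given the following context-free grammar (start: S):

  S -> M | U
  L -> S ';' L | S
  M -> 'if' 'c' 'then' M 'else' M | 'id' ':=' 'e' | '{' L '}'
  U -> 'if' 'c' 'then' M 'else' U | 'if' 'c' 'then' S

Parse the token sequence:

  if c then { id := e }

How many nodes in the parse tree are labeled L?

[S [U if c then [S [M { [L [S [M id := e]]] }]]]]

1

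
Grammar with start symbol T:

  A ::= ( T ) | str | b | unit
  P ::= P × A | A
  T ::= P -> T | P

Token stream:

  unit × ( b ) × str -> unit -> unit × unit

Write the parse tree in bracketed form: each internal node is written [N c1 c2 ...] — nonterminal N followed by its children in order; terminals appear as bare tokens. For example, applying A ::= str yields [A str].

T
P -> T
P × A -> T
P × A × A -> T
A × A × A -> T
unit × A × A -> T
unit × ( T ) × A -> T
unit × ( P ) × A -> T
unit × ( A ) × A -> T
unit × ( b ) × A -> T
unit × ( b ) × str -> T
unit × ( b ) × str -> P -> T
unit × ( b ) × str -> A -> T
unit × ( b ) × str -> unit -> T
unit × ( b ) × str -> unit -> P
unit × ( b ) × str -> unit -> P × A
unit × ( b ) × str -> unit -> A × A
unit × ( b ) × str -> unit -> unit × A
unit × ( b ) × str -> unit -> unit × unit

[T [P [P [P [A unit]] × [A ( [T [P [A b]]] )]] × [A str]] -> [T [P [A unit]] -> [T [P [P [A unit]] × [A unit]]]]]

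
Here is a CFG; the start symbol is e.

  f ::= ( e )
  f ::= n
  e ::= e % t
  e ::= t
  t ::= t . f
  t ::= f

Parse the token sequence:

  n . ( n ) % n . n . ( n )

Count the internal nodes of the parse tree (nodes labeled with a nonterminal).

18

[e [e [t [t [f n]] . [f ( [e [t [f n]]] )]]] % [t [t [t [f n]] . [f n]] . [f ( [e [t [f n]]] )]]]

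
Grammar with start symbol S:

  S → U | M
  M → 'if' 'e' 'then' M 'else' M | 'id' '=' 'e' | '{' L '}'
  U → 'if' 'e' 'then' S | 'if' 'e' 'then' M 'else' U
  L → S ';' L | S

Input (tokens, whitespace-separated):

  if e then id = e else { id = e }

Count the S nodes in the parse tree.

[S [M if e then [M id = e] else [M { [L [S [M id = e]]] }]]]

2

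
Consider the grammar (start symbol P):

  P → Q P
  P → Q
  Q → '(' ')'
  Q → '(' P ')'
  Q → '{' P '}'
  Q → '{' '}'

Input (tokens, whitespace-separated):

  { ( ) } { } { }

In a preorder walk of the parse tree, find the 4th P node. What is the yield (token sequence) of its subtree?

{ }

[P [Q { [P [Q ( )]] }] [P [Q { }] [P [Q { }]]]]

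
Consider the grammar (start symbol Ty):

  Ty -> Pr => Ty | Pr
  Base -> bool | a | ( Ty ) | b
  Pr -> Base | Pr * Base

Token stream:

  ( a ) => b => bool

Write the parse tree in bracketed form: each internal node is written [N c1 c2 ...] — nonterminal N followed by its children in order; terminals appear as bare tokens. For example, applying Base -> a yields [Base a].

[Ty [Pr [Base ( [Ty [Pr [Base a]]] )]] => [Ty [Pr [Base b]] => [Ty [Pr [Base bool]]]]]

Ty
Pr => Ty
Base => Ty
( Ty ) => Ty
( Pr ) => Ty
( Base ) => Ty
( a ) => Ty
( a ) => Pr => Ty
( a ) => Base => Ty
( a ) => b => Ty
( a ) => b => Pr
( a ) => b => Base
( a ) => b => bool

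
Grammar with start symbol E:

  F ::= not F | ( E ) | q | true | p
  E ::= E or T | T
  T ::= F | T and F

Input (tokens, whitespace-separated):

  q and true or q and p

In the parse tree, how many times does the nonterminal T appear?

4

[E [E [T [T [F q]] and [F true]]] or [T [T [F q]] and [F p]]]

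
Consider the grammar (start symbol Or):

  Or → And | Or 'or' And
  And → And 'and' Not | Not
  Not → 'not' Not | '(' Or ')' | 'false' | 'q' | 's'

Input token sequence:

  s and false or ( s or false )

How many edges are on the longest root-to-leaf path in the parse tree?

[Or [Or [And [And [Not s]] and [Not false]]] or [And [Not ( [Or [Or [And [Not s]]] or [And [Not false]]] )]]]

7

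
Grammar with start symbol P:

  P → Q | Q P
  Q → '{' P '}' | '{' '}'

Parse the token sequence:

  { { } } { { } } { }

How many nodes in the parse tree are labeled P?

5

[P [Q { [P [Q { }]] }] [P [Q { [P [Q { }]] }] [P [Q { }]]]]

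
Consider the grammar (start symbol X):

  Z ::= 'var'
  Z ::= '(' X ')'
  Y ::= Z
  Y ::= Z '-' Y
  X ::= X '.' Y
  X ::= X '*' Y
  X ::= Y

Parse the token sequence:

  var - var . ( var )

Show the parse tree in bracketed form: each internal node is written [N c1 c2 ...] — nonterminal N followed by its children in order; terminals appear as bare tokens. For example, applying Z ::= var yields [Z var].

[X [X [Y [Z var] - [Y [Z var]]]] . [Y [Z ( [X [Y [Z var]]] )]]]

X
X . Y
Y . Y
Z - Y . Y
var - Y . Y
var - Z . Y
var - var . Y
var - var . Z
var - var . ( X )
var - var . ( Y )
var - var . ( Z )
var - var . ( var )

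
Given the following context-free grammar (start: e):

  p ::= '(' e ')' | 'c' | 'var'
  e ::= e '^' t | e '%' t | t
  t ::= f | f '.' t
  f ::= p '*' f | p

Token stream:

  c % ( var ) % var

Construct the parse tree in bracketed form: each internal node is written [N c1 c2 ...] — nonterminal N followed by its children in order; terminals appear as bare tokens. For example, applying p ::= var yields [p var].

e
e % t
e % t % t
t % t % t
f % t % t
p % t % t
c % t % t
c % f % t
c % p % t
c % ( e ) % t
c % ( t ) % t
c % ( f ) % t
c % ( p ) % t
c % ( var ) % t
c % ( var ) % f
c % ( var ) % p
c % ( var ) % var

[e [e [e [t [f [p c]]]] % [t [f [p ( [e [t [f [p var]]]] )]]]] % [t [f [p var]]]]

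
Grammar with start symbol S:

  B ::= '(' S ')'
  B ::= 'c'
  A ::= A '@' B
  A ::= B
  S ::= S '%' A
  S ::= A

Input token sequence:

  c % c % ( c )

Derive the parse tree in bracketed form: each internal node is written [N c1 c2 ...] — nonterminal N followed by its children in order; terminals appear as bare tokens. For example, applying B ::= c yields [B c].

[S [S [S [A [B c]]] % [A [B c]]] % [A [B ( [S [A [B c]]] )]]]

S
S % A
S % A % A
A % A % A
B % A % A
c % A % A
c % B % A
c % c % A
c % c % B
c % c % ( S )
c % c % ( A )
c % c % ( B )
c % c % ( c )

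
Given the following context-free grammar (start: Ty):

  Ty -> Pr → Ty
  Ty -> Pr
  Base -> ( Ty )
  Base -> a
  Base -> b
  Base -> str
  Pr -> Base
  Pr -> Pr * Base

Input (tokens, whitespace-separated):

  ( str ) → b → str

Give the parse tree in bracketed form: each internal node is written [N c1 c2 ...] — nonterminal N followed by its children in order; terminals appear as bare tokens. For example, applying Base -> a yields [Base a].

Ty
Pr → Ty
Base → Ty
( Ty ) → Ty
( Pr ) → Ty
( Base ) → Ty
( str ) → Ty
( str ) → Pr → Ty
( str ) → Base → Ty
( str ) → b → Ty
( str ) → b → Pr
( str ) → b → Base
( str ) → b → str

[Ty [Pr [Base ( [Ty [Pr [Base str]]] )]] → [Ty [Pr [Base b]] → [Ty [Pr [Base str]]]]]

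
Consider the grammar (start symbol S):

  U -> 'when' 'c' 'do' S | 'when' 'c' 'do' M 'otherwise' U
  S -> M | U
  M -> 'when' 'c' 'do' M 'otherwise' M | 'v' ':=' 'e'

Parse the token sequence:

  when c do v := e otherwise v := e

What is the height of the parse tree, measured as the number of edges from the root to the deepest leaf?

[S [M when c do [M v := e] otherwise [M v := e]]]

3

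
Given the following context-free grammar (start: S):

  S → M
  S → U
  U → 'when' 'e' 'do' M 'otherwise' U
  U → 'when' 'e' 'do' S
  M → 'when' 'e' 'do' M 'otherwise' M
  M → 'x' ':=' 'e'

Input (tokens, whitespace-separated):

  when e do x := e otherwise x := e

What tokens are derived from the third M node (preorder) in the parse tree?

[S [M when e do [M x := e] otherwise [M x := e]]]

x := e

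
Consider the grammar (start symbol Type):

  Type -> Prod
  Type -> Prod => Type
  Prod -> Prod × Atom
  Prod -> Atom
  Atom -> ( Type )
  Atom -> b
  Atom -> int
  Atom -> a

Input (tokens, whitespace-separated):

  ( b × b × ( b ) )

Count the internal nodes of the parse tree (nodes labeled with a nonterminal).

[Type [Prod [Atom ( [Type [Prod [Prod [Prod [Atom b]] × [Atom b]] × [Atom ( [Type [Prod [Atom b]]] )]]] )]]]

13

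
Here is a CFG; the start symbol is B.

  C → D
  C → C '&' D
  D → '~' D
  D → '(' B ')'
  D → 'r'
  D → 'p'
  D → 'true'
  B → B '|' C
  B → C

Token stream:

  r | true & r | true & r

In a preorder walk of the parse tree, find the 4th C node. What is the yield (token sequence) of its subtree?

true & r

[B [B [B [C [D r]]] | [C [C [D true]] & [D r]]] | [C [C [D true]] & [D r]]]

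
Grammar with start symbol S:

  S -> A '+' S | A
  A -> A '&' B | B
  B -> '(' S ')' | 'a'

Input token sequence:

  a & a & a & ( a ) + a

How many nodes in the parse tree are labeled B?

[S [A [A [A [A [B a]] & [B a]] & [B a]] & [B ( [S [A [B a]]] )]] + [S [A [B a]]]]

6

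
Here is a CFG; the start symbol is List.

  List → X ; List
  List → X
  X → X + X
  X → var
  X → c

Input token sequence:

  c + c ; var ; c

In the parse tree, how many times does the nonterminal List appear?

[List [X [X c] + [X c]] ; [List [X var] ; [List [X c]]]]

3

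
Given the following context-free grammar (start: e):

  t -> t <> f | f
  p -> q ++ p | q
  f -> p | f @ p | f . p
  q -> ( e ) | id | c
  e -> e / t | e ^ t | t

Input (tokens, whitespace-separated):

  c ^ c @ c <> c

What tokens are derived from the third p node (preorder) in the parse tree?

[e [e [t [f [p [q c]]]]] ^ [t [t [f [f [p [q c]]] @ [p [q c]]]] <> [f [p [q c]]]]]

c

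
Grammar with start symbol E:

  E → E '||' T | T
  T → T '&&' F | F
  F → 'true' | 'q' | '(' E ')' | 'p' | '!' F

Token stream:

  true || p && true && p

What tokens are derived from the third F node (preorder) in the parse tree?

true

[E [E [T [F true]]] || [T [T [T [F p]] && [F true]] && [F p]]]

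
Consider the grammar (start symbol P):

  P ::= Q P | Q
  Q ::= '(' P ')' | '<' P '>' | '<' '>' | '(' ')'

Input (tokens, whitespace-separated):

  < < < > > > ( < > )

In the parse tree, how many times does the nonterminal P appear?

5

[P [Q < [P [Q < [P [Q < >]] >]] >] [P [Q ( [P [Q < >]] )]]]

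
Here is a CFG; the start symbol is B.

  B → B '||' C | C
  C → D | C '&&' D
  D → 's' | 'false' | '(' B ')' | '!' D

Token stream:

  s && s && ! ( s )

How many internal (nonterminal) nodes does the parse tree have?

11

[B [C [C [C [D s]] && [D s]] && [D ! [D ( [B [C [D s]]] )]]]]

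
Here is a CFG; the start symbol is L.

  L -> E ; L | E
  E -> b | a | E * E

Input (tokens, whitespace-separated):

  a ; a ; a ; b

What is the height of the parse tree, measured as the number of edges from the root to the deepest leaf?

[L [E a] ; [L [E a] ; [L [E a] ; [L [E b]]]]]

5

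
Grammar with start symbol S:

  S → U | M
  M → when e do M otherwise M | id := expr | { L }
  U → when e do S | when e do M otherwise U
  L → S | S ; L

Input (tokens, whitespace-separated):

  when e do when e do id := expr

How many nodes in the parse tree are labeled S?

[S [U when e do [S [U when e do [S [M id := expr]]]]]]

3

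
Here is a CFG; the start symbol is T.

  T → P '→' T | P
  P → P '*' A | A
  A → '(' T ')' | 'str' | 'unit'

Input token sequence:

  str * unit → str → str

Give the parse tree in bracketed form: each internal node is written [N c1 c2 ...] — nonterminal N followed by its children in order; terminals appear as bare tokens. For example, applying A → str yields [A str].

[T [P [P [A str]] * [A unit]] → [T [P [A str]] → [T [P [A str]]]]]

T
P → T
P * A → T
A * A → T
str * A → T
str * unit → T
str * unit → P → T
str * unit → A → T
str * unit → str → T
str * unit → str → P
str * unit → str → A
str * unit → str → str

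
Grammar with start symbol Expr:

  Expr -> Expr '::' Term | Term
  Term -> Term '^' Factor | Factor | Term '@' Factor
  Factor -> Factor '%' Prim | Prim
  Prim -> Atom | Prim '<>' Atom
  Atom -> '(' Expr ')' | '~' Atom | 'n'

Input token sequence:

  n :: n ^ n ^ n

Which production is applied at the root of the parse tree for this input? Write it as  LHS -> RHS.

[Expr [Expr [Term [Factor [Prim [Atom n]]]]] :: [Term [Term [Term [Factor [Prim [Atom n]]]] ^ [Factor [Prim [Atom n]]]] ^ [Factor [Prim [Atom n]]]]]

Expr -> Expr '::' Term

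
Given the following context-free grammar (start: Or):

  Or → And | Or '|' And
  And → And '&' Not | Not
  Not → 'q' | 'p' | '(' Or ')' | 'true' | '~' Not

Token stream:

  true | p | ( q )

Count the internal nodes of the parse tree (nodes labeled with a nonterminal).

12

[Or [Or [Or [And [Not true]]] | [And [Not p]]] | [And [Not ( [Or [And [Not q]]] )]]]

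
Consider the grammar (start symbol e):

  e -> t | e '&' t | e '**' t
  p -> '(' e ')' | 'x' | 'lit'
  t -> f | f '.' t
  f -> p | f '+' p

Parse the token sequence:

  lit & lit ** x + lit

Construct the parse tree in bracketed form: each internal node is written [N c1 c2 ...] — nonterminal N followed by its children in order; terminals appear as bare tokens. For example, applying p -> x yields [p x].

e
e ** t
e & t ** t
t & t ** t
f & t ** t
p & t ** t
lit & t ** t
lit & f ** t
lit & p ** t
lit & lit ** t
lit & lit ** f
lit & lit ** f + p
lit & lit ** p + p
lit & lit ** x + p
lit & lit ** x + lit

[e [e [e [t [f [p lit]]]] & [t [f [p lit]]]] ** [t [f [f [p x]] + [p lit]]]]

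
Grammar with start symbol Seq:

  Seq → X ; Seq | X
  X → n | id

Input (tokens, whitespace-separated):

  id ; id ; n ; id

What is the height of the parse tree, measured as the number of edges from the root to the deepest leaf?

[Seq [X id] ; [Seq [X id] ; [Seq [X n] ; [Seq [X id]]]]]

5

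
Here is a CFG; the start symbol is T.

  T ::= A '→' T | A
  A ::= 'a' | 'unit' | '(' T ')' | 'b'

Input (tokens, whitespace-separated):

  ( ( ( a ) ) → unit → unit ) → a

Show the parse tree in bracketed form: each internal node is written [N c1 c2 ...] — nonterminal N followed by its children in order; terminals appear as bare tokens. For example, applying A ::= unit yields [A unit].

[T [A ( [T [A ( [T [A ( [T [A a]] )]] )] → [T [A unit] → [T [A unit]]]] )] → [T [A a]]]

T
A → T
( T ) → T
( A → T ) → T
( ( T ) → T ) → T
( ( A ) → T ) → T
( ( ( T ) ) → T ) → T
( ( ( A ) ) → T ) → T
( ( ( a ) ) → T ) → T
( ( ( a ) ) → A → T ) → T
( ( ( a ) ) → unit → T ) → T
( ( ( a ) ) → unit → A ) → T
( ( ( a ) ) → unit → unit ) → T
( ( ( a ) ) → unit → unit ) → A
( ( ( a ) ) → unit → unit ) → a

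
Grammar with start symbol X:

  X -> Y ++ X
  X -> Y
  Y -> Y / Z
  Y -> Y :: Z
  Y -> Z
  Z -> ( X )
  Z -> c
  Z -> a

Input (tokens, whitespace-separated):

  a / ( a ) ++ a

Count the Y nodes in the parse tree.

[X [Y [Y [Z a]] / [Z ( [X [Y [Z a]]] )]] ++ [X [Y [Z a]]]]

4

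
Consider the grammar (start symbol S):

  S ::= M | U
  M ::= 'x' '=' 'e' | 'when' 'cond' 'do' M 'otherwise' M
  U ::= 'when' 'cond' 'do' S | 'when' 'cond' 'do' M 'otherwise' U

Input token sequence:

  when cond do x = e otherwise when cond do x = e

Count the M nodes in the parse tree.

2

[S [U when cond do [M x = e] otherwise [U when cond do [S [M x = e]]]]]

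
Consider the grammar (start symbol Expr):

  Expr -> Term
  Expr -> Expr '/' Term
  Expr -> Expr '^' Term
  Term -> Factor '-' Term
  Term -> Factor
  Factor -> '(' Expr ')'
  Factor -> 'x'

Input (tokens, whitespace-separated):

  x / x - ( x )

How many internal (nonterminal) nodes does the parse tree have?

11

[Expr [Expr [Term [Factor x]]] / [Term [Factor x] - [Term [Factor ( [Expr [Term [Factor x]]] )]]]]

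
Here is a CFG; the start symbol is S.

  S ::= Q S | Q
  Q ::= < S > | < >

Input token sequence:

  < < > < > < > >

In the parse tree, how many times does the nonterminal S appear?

[S [Q < [S [Q < >] [S [Q < >] [S [Q < >]]]] >]]

4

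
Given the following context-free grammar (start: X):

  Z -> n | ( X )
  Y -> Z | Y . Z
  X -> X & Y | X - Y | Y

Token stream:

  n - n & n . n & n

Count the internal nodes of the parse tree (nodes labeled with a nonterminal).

[X [X [X [X [Y [Z n]]] - [Y [Z n]]] & [Y [Y [Z n]] . [Z n]]] & [Y [Z n]]]

14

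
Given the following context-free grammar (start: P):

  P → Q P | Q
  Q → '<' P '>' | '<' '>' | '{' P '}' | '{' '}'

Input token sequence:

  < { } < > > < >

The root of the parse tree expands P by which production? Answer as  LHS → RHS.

[P [Q < [P [Q { }] [P [Q < >]]] >] [P [Q < >]]]

P → Q P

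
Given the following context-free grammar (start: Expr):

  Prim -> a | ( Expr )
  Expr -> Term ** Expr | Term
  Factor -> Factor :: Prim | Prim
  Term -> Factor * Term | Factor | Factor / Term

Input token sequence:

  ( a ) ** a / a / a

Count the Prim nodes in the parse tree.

5

[Expr [Term [Factor [Prim ( [Expr [Term [Factor [Prim a]]]] )]]] ** [Expr [Term [Factor [Prim a]] / [Term [Factor [Prim a]] / [Term [Factor [Prim a]]]]]]]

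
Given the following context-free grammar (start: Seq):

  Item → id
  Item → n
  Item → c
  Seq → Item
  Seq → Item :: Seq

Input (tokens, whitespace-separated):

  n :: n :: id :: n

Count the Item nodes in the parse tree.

[Seq [Item n] :: [Seq [Item n] :: [Seq [Item id] :: [Seq [Item n]]]]]

4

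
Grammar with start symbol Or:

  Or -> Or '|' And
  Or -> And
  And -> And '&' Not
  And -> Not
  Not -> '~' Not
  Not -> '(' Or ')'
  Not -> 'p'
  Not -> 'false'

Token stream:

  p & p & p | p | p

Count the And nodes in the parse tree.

5

[Or [Or [Or [And [And [And [Not p]] & [Not p]] & [Not p]]] | [And [Not p]]] | [And [Not p]]]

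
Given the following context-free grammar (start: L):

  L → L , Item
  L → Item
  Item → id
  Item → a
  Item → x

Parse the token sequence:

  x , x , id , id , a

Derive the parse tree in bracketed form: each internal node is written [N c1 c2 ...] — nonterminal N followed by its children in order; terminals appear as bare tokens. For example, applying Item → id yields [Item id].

L
L , Item
L , Item , Item
L , Item , Item , Item
L , Item , Item , Item , Item
Item , Item , Item , Item , Item
x , Item , Item , Item , Item
x , x , Item , Item , Item
x , x , id , Item , Item
x , x , id , id , Item
x , x , id , id , a

[L [L [L [L [L [Item x]] , [Item x]] , [Item id]] , [Item id]] , [Item a]]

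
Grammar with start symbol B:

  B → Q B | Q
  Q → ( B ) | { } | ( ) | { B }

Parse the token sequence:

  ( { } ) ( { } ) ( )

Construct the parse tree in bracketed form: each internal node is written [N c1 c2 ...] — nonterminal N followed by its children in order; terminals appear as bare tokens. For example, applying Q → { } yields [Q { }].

[B [Q ( [B [Q { }]] )] [B [Q ( [B [Q { }]] )] [B [Q ( )]]]]

B
Q B
( B ) B
( Q ) B
( { } ) B
( { } ) Q B
( { } ) ( B ) B
( { } ) ( Q ) B
( { } ) ( { } ) B
( { } ) ( { } ) Q
( { } ) ( { } ) ( )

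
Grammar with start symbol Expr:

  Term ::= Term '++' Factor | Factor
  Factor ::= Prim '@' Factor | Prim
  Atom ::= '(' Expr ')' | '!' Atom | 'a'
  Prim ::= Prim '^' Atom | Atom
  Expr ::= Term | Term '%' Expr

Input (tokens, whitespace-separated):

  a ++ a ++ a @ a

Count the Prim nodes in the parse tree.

4

[Expr [Term [Term [Term [Factor [Prim [Atom a]]]] ++ [Factor [Prim [Atom a]]]] ++ [Factor [Prim [Atom a]] @ [Factor [Prim [Atom a]]]]]]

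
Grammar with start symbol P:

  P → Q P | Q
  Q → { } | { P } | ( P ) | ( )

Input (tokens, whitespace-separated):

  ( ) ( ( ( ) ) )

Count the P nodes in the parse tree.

4

[P [Q ( )] [P [Q ( [P [Q ( [P [Q ( )]] )]] )]]]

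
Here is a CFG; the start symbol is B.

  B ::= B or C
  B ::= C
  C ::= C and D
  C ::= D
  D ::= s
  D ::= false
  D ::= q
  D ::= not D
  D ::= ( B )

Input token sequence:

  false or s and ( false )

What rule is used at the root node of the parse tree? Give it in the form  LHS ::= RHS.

B ::= B or C

[B [B [C [D false]]] or [C [C [D s]] and [D ( [B [C [D false]]] )]]]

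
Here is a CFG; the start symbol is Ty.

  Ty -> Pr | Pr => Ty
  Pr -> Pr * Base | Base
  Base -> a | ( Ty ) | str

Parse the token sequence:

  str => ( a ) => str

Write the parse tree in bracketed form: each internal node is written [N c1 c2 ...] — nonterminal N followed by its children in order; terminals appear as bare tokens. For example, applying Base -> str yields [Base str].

[Ty [Pr [Base str]] => [Ty [Pr [Base ( [Ty [Pr [Base a]]] )]] => [Ty [Pr [Base str]]]]]

Ty
Pr => Ty
Base => Ty
str => Ty
str => Pr => Ty
str => Base => Ty
str => ( Ty ) => Ty
str => ( Pr ) => Ty
str => ( Base ) => Ty
str => ( a ) => Ty
str => ( a ) => Pr
str => ( a ) => Base
str => ( a ) => str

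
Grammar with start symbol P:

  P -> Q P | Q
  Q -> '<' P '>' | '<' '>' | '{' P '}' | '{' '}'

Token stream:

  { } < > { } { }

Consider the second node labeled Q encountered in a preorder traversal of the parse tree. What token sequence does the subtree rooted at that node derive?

< >

[P [Q { }] [P [Q < >] [P [Q { }] [P [Q { }]]]]]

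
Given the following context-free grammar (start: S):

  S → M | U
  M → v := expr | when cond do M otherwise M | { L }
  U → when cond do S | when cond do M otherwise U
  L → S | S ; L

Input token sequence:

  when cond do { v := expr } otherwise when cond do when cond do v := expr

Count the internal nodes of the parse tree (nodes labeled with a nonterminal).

[S [U when cond do [M { [L [S [M v := expr]]] }] otherwise [U when cond do [S [U when cond do [S [M v := expr]]]]]]]

11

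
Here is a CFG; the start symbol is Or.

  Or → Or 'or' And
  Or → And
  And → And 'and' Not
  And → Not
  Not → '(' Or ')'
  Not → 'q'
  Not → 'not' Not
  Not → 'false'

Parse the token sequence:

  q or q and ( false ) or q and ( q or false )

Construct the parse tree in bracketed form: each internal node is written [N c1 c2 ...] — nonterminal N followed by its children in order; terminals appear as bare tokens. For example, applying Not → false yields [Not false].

Or
Or or And
Or or And or And
And or And or And
Not or And or And
q or And or And
q or And and Not or And
q or Not and Not or And
q or q and Not or And
q or q and ( Or ) or And
q or q and ( And ) or And
q or q and ( Not ) or And
q or q and ( false ) or And
q or q and ( false ) or And and Not
q or q and ( false ) or Not and Not
q or q and ( false ) or q and Not
q or q and ( false ) or q and ( Or )
q or q and ( false ) or q and ( Or or And )
q or q and ( false ) or q and ( And or And )
q or q and ( false ) or q and ( Not or And )
q or q and ( false ) or q and ( q or And )
q or q and ( false ) or q and ( q or Not )
q or q and ( false ) or q and ( q or false )

[Or [Or [Or [And [Not q]]] or [And [And [Not q]] and [Not ( [Or [And [Not false]]] )]]] or [And [And [Not q]] and [Not ( [Or [Or [And [Not q]]] or [And [Not false]]] )]]]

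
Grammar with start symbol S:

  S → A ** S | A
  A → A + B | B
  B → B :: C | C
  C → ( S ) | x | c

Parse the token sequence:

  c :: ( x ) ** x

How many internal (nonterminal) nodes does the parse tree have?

[S [A [B [B [C c]] :: [C ( [S [A [B [C x]]]] )]]] ** [S [A [B [C x]]]]]

14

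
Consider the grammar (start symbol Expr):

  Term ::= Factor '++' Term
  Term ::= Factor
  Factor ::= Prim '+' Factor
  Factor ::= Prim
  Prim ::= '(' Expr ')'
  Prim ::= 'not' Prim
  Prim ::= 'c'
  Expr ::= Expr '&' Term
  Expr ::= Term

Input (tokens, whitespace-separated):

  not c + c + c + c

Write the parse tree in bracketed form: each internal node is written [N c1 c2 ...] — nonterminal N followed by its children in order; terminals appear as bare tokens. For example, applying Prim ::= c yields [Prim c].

Expr
Term
Factor
Prim + Factor
not Prim + Factor
not c + Factor
not c + Prim + Factor
not c + c + Factor
not c + c + Prim + Factor
not c + c + c + Factor
not c + c + c + Prim
not c + c + c + c

[Expr [Term [Factor [Prim not [Prim c]] + [Factor [Prim c] + [Factor [Prim c] + [Factor [Prim c]]]]]]]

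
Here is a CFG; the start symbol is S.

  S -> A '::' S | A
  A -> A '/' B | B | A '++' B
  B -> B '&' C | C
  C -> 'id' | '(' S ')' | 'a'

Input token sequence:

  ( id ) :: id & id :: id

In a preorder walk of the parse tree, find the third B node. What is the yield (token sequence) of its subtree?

[S [A [B [C ( [S [A [B [C id]]]] )]]] :: [S [A [B [B [C id]] & [C id]]] :: [S [A [B [C id]]]]]]

id & id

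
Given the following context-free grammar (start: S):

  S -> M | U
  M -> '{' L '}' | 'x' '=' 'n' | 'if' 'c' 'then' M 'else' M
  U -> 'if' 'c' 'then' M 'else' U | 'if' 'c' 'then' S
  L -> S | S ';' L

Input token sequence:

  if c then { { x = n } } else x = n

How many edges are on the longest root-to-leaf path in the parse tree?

9

[S [M if c then [M { [L [S [M { [L [S [M x = n]]] }]]] }] else [M x = n]]]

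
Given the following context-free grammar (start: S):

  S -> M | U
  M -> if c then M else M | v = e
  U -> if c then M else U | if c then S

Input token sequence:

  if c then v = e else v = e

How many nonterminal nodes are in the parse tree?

4

[S [M if c then [M v = e] else [M v = e]]]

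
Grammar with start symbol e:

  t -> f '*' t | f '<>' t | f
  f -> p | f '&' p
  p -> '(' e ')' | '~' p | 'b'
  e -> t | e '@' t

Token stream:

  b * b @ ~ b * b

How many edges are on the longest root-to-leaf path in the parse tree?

6

[e [e [t [f [p b]] * [t [f [p b]]]]] @ [t [f [p ~ [p b]]] * [t [f [p b]]]]]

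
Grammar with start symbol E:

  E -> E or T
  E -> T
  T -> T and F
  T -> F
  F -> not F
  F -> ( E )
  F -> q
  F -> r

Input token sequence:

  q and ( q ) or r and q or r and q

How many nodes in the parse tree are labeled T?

7

[E [E [E [T [T [F q]] and [F ( [E [T [F q]]] )]]] or [T [T [F r]] and [F q]]] or [T [T [F r]] and [F q]]]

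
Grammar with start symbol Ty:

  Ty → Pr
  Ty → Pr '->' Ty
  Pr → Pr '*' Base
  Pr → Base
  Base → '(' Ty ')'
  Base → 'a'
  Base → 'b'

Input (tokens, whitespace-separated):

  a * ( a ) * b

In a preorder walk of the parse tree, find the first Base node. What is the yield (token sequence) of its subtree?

a

[Ty [Pr [Pr [Pr [Base a]] * [Base ( [Ty [Pr [Base a]]] )]] * [Base b]]]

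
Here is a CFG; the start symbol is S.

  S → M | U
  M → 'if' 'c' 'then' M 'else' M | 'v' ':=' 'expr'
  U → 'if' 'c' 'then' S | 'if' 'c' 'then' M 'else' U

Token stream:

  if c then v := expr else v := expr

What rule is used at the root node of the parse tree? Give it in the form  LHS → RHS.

[S [M if c then [M v := expr] else [M v := expr]]]

S → M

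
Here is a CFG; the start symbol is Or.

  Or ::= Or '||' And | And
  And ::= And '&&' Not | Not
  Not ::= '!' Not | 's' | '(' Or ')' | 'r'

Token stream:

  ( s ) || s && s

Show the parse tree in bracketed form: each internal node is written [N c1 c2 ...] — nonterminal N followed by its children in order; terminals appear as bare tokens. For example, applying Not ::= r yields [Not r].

Or
Or || And
And || And
Not || And
( Or ) || And
( And ) || And
( Not ) || And
( s ) || And
( s ) || And && Not
( s ) || Not && Not
( s ) || s && Not
( s ) || s && s

[Or [Or [And [Not ( [Or [And [Not s]]] )]]] || [And [And [Not s]] && [Not s]]]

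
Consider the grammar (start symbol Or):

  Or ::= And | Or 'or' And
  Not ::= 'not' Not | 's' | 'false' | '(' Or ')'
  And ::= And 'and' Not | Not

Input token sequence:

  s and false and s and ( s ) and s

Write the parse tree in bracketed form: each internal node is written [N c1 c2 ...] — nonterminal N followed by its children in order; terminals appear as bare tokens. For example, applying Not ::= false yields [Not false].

Or
And
And and Not
And and Not and Not
And and Not and Not and Not
And and Not and Not and Not and Not
Not and Not and Not and Not and Not
s and Not and Not and Not and Not
s and false and Not and Not and Not
s and false and s and Not and Not
s and false and s and ( Or ) and Not
s and false and s and ( And ) and Not
s and false and s and ( Not ) and Not
s and false and s and ( s ) and Not
s and false and s and ( s ) and s

[Or [And [And [And [And [And [Not s]] and [Not false]] and [Not s]] and [Not ( [Or [And [Not s]]] )]] and [Not s]]]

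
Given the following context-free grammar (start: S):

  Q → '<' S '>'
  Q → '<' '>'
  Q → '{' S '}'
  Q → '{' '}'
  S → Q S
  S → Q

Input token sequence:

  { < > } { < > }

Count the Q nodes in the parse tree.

[S [Q { [S [Q < >]] }] [S [Q { [S [Q < >]] }]]]

4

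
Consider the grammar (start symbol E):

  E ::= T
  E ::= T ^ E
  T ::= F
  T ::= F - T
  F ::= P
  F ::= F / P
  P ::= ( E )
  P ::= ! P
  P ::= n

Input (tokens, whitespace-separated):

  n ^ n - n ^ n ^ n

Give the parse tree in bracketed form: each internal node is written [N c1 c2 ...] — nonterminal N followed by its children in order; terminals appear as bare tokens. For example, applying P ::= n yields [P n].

E
T ^ E
F ^ E
P ^ E
n ^ E
n ^ T ^ E
n ^ F - T ^ E
n ^ P - T ^ E
n ^ n - T ^ E
n ^ n - F ^ E
n ^ n - P ^ E
n ^ n - n ^ E
n ^ n - n ^ T ^ E
n ^ n - n ^ F ^ E
n ^ n - n ^ P ^ E
n ^ n - n ^ n ^ E
n ^ n - n ^ n ^ T
n ^ n - n ^ n ^ F
n ^ n - n ^ n ^ P
n ^ n - n ^ n ^ n

[E [T [F [P n]]] ^ [E [T [F [P n]] - [T [F [P n]]]] ^ [E [T [F [P n]]] ^ [E [T [F [P n]]]]]]]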